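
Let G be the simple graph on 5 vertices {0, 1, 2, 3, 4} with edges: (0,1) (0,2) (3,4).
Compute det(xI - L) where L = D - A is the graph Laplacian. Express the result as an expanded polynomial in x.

With the vertex order [0, 1, 2, 3, 4], the degrees are [2, 1, 1, 1, 1], giving D = diag(2, 1, 1, 1, 1) and L = D - A. L has integer entries, so p(x) = det(xI - L) has integer coefficients. Expanding the determinant yields x^5 - 6x^4 + 11x^3 - 6x^2. The constant term is 0 because L is singular (the all-ones vector lies in its kernel). The largest eigenvalue, 3, is at most the vertex count 5.

x^5 - 6x^4 + 11x^3 - 6x^2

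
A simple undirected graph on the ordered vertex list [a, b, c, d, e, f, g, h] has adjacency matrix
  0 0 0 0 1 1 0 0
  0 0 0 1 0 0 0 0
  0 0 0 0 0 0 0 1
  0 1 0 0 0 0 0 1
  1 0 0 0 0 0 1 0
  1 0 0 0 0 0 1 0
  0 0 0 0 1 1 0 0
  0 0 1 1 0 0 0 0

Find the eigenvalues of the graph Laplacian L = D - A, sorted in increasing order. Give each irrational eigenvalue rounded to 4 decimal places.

With the vertex order [a, b, c, d, e, f, g, h], the degrees are [2, 1, 1, 2, 2, 2, 2, 2], giving D = diag(2, 1, 1, 2, 2, 2, 2, 2) and L = D - A. The multiplicity of 0 as a Laplacian eigenvalue equals the number of connected components. The 2 zero eigenvalues correspond to the 2 connected components.

[0, 0, 0.5858, 2, 2, 2, 3.4142, 4]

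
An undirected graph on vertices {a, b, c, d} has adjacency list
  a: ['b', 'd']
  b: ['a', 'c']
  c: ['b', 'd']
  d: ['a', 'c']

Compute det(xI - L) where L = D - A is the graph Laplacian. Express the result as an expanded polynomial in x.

With the vertex order [a, b, c, d], the degrees are [2, 2, 2, 2], giving D = diag(2, 2, 2, 2) and L = D - A. L has integer entries, so p(x) = det(xI - L) has integer coefficients. Expanding the determinant yields x^4 - 8x^3 + 20x^2 - 16x. The coefficient of x^3 equals -trace(L) = -8, matching the sum of degrees. The largest eigenvalue, 4, is at most the vertex count 4.

x^4 - 8x^3 + 20x^2 - 16x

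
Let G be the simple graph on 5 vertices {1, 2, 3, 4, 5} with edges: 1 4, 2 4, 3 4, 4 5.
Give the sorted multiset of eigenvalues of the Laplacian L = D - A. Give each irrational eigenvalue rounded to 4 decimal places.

[0, 1, 1, 1, 5]

With the vertex order [1, 2, 3, 4, 5], the degrees are [1, 1, 1, 4, 1], giving D = diag(1, 1, 1, 4, 1) and L = D - A. Since every row of L sums to 0, the all-ones vector is in the kernel and 0 is an eigenvalue. The single zero eigenvalue shows the graph is connected. The eigenvalues sum to 8, which equals trace(L) = 2|E|.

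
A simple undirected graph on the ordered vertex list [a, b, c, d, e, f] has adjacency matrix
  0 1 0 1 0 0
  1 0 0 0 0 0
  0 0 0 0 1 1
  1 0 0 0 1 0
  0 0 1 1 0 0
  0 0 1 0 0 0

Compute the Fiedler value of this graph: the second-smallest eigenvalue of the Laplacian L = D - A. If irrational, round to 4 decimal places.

With the vertex order [a, b, c, d, e, f], the degrees are [2, 1, 2, 2, 2, 1], giving D = diag(2, 1, 2, 2, 2, 1) and L = D - A. The smallest Laplacian eigenvalue is always 0. The next one, lambda_2 = 0.2679, measures how hard the graph is to disconnect: larger values mean better connectivity. There is one zero in the spectrum, matching the 1 component. The largest eigenvalue, 3.7321, is at most the vertex count 6.

0.2679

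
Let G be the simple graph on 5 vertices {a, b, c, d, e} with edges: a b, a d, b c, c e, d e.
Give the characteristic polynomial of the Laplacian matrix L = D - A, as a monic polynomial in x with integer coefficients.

With the vertex order [a, b, c, d, e], the degrees are [2, 2, 2, 2, 2], giving D = diag(2, 2, 2, 2, 2) and L = D - A. L has integer entries, so p(x) = det(xI - L) has integer coefficients. Expanding the determinant yields x^5 - 10x^4 + 35x^3 - 50x^2 + 25x. The constant term is 0 because L is singular (the all-ones vector lies in its kernel). The largest eigenvalue, 3.6180, is at most the vertex count 5.

x^5 - 10x^4 + 35x^3 - 50x^2 + 25x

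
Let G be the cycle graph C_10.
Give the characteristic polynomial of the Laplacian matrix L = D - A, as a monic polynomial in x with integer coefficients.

x^10 - 20x^9 + 170x^8 - 800x^7 + 2275x^6 - 4004x^5 + 4290x^4 - 2640x^3 + 825x^2 - 100x

The graph has 10 vertices and degree multiset [2, 2, 2, 2, 2, 2, 2, 2, 2, 2]; D is the diagonal matrix of degrees and L = D - A. Computing det(xI - L) by cofactor expansion (or equivalently via sum-over-permutations) gives x^10 - 20x^9 + 170x^8 - 800x^7 + 2275x^6 - 4004x^5 + 4290x^4 - 2640x^3 + 825x^2 - 100x. The constant term is 0 because L is singular (the all-ones vector lies in its kernel).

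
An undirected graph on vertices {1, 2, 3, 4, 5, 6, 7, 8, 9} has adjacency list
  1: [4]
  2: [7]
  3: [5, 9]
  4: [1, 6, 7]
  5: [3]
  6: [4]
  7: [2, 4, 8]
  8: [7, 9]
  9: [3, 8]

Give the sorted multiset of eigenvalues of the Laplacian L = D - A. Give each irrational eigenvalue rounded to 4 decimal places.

[0, 0.1627, 0.5321, 1, 1, 2.0892, 3, 3.5723, 4.6437]

Each diagonal entry of L is the vertex degree and each off-diagonal entry is -1 where an edge is present, 0 otherwise; in the order [1, 2, 3, 4, 5, 6, 7, 8, 9] the diagonal is [1, 1, 2, 3, 1, 1, 3, 2, 2]. Diagonalising L (or applying a numerical eigensolver to the 9x9 matrix) gives the spectrum above. There is one zero in the spectrum, matching the 1 component.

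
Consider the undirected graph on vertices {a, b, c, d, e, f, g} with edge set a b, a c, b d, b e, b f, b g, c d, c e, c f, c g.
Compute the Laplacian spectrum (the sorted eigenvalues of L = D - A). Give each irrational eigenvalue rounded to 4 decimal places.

With the vertex order [a, b, c, d, e, f, g], the degrees are [2, 5, 5, 2, 2, 2, 2], giving D = diag(2, 5, 5, 2, 2, 2, 2) and L = D - A. The multiplicity of 0 as a Laplacian eigenvalue equals the number of connected components. There is one zero in the spectrum, matching the 1 component.

[0, 2, 2, 2, 2, 5, 7]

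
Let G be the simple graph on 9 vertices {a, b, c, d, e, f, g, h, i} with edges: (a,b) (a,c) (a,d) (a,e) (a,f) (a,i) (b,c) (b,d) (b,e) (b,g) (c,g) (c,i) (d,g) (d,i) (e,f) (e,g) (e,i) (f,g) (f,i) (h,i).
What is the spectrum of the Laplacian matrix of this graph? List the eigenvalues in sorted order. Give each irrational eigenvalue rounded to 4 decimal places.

Each diagonal entry of L is the vertex degree and each off-diagonal entry is -1 where an edge is present, 0 otherwise; in the order [a, b, c, d, e, f, g, h, i] the diagonal is [6, 5, 4, 4, 5, 4, 5, 1, 6]. The multiplicity of 0 as a Laplacian eigenvalue equals the number of connected components. The eigenvalues sum to 40, which equals trace(L) = 2|E|. The largest eigenvalue, 7.9741, is at most the vertex count 9.

[0, 0.9395, 3.4392, 4, 4.8361, 5.2276, 6.1868, 7.3966, 7.9741]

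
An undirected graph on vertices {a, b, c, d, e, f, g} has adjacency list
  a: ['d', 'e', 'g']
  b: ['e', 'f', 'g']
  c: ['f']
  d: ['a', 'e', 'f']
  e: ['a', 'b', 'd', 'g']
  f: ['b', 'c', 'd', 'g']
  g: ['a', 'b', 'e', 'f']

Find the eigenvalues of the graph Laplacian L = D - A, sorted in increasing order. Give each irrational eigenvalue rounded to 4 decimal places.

[0, 0.8573, 2.4037, 3.3910, 4.3233, 5, 6.0247]

Each diagonal entry of L is the vertex degree and each off-diagonal entry is -1 where an edge is present, 0 otherwise; in the order [a, b, c, d, e, f, g] the diagonal is [3, 3, 1, 3, 4, 4, 4]. Since every row of L sums to 0, the all-ones vector is in the kernel and 0 is an eigenvalue.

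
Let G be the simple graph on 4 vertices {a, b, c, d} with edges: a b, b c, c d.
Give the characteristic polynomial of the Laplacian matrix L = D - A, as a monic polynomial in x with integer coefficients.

Reading degrees in the order [a, b, c, d] gives [1, 2, 2, 1]; set D = diag(1, 2, 2, 1) and form L = D - A. Computing det(xI - L) by cofactor expansion (or equivalently via sum-over-permutations) gives x^4 - 6x^3 + 10x^2 - 4x. The coefficient of x^3 equals -trace(L) = -6, matching the sum of degrees.

x^4 - 6x^3 + 10x^2 - 4x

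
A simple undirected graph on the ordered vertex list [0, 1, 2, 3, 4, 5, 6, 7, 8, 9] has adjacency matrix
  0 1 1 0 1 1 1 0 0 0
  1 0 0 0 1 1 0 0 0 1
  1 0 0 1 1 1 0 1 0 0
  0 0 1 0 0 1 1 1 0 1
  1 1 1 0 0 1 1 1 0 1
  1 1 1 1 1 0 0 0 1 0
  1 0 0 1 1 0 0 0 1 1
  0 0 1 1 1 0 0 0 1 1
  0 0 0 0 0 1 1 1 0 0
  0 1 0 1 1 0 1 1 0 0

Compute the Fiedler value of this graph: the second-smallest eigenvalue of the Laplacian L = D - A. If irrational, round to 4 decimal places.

With the vertex order [0, 1, 2, 3, 4, 5, 6, 7, 8, 9], the degrees are [5, 4, 5, 5, 7, 6, 5, 5, 3, 5], giving D = diag(5, 4, 5, 5, 7, 6, 5, 5, 3, 5) and L = D - A. The smallest Laplacian eigenvalue is always 0. The next one, lambda_2 = 2.6695, measures how hard the graph is to disconnect: larger values mean better connectivity. The largest eigenvalue, 8.6981, is at most the vertex count 10.

2.6695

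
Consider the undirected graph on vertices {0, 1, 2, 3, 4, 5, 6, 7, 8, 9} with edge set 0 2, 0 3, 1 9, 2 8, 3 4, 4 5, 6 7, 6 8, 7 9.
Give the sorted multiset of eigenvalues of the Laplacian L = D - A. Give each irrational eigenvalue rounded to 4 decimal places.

[0, 0.0979, 0.3820, 0.8244, 1.3820, 2, 2.6180, 3.1756, 3.6180, 3.9021]

Reading degrees in the order [0, 1, 2, 3, 4, 5, 6, 7, 8, 9] gives [2, 1, 2, 2, 2, 1, 2, 2, 2, 2]; set D = diag(2, 1, 2, 2, 2, 1, 2, 2, 2, 2) and form L = D - A. L is symmetric positive semidefinite, so every eigenvalue is real and nonnegative. The single zero eigenvalue shows the graph is connected. There is one zero in the spectrum, matching the 1 component.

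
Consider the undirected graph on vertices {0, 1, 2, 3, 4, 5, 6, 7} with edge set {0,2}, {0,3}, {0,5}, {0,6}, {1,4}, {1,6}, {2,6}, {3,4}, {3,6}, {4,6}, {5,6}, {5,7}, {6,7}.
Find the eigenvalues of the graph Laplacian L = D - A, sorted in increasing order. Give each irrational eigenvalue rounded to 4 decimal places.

Each diagonal entry of L is the vertex degree and each off-diagonal entry is -1 where an edge is present, 0 otherwise; in the order [0, 1, 2, 3, 4, 5, 6, 7] the diagonal is [4, 2, 2, 3, 3, 3, 7, 2]. The multiplicity of 0 as a Laplacian eigenvalue equals the number of connected components. The single zero eigenvalue shows the graph is connected. The largest eigenvalue, 8, is at most the vertex count 8.

[0, 1.2603, 1.6262, 2.4055, 3.2742, 4.0996, 5.3342, 8]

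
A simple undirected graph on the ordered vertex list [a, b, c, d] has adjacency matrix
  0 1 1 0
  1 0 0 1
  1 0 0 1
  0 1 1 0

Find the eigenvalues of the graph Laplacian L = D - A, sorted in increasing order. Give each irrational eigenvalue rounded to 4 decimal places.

[0, 2, 2, 4]

Reading degrees in the order [a, b, c, d] gives [2, 2, 2, 2]; set D = diag(2, 2, 2, 2) and form L = D - A. L is symmetric positive semidefinite, so every eigenvalue is real and nonnegative. There is one zero in the spectrum, matching the 1 component.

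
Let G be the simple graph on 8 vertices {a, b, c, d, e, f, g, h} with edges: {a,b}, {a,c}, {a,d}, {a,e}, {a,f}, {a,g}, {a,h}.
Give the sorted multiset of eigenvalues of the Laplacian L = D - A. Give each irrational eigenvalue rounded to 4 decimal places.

Reading degrees in the order [a, b, c, d, e, f, g, h] gives [7, 1, 1, 1, 1, 1, 1, 1]; set D = diag(7, 1, 1, 1, 1, 1, 1, 1) and form L = D - A. The multiplicity of 0 as a Laplacian eigenvalue equals the number of connected components. The single zero eigenvalue shows the graph is connected.

[0, 1, 1, 1, 1, 1, 1, 8]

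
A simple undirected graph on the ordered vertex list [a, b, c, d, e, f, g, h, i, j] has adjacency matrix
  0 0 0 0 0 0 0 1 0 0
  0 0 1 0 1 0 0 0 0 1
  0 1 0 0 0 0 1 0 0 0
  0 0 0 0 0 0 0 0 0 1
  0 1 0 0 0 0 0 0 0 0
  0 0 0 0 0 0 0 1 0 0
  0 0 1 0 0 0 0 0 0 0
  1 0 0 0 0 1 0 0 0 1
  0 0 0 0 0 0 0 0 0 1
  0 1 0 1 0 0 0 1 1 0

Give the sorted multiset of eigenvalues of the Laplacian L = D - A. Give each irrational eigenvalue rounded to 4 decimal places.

[0, 0.2100, 0.4862, 0.6872, 1, 1, 2.1532, 3.1369, 3.8639, 5.4627]

With the vertex order [a, b, c, d, e, f, g, h, i, j], the degrees are [1, 3, 2, 1, 1, 1, 1, 3, 1, 4], giving D = diag(1, 3, 2, 1, 1, 1, 1, 3, 1, 4) and L = D - A. The multiplicity of 0 as a Laplacian eigenvalue equals the number of connected components. The single zero eigenvalue shows the graph is connected.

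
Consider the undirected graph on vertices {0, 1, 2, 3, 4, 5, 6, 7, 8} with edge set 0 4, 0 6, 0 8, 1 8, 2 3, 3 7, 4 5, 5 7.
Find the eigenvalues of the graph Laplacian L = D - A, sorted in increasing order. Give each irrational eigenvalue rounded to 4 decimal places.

With the vertex order [0, 1, 2, 3, 4, 5, 6, 7, 8], the degrees are [3, 1, 1, 2, 2, 2, 1, 2, 2], giving D = diag(3, 1, 1, 2, 2, 2, 1, 2, 2) and L = D - A. L is symmetric positive semidefinite, so every eigenvalue is real and nonnegative. By the matrix-tree theorem the graph has (1/9) * product of the nonzero eigenvalues = 1 spanning tree.

[0, 0.1404, 0.5362, 0.7754, 1.5803, 2.2449, 2.7784, 3.5988, 4.3455]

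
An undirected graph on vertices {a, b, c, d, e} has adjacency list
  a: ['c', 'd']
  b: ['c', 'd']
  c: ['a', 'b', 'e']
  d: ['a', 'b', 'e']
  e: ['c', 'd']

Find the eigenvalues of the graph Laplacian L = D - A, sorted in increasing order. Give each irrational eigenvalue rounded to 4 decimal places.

Each diagonal entry of L is the vertex degree and each off-diagonal entry is -1 where an edge is present, 0 otherwise; in the order [a, b, c, d, e] the diagonal is [2, 2, 3, 3, 2]. The multiplicity of 0 as a Laplacian eigenvalue equals the number of connected components. The single zero eigenvalue shows the graph is connected. By the matrix-tree theorem the graph has (1/5) * product of the nonzero eigenvalues = 12 spanning trees.

[0, 2, 2, 3, 5]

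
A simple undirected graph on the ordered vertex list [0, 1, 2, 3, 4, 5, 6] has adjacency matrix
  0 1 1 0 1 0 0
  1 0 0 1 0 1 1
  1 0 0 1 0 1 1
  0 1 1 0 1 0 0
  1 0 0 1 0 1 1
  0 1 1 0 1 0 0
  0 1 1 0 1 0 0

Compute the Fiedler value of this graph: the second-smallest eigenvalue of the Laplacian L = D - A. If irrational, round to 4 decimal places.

Reading degrees in the order [0, 1, 2, 3, 4, 5, 6] gives [3, 4, 4, 3, 4, 3, 3]; set D = diag(3, 4, 4, 3, 4, 3, 3) and form L = D - A. Computing the eigenvalues of L and sorting gives [0, 3, 3, 3, 4, 4, 7]. The Fiedler value lambda_2 = 3 is strictly positive, so the graph is connected. The largest eigenvalue, 7, is at most the vertex count 7.

3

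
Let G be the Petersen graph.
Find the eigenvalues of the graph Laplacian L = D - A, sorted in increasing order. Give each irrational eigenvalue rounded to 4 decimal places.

The graph has 10 vertices and degree multiset [3, 3, 3, 3, 3, 3, 3, 3, 3, 3]; D is the diagonal matrix of degrees and L = D - A. L is symmetric positive semidefinite, so every eigenvalue is real and nonnegative. By the matrix-tree theorem the graph has (1/10) * product of the nonzero eigenvalues = 2000 spanning trees.

[0, 2, 2, 2, 2, 2, 5, 5, 5, 5]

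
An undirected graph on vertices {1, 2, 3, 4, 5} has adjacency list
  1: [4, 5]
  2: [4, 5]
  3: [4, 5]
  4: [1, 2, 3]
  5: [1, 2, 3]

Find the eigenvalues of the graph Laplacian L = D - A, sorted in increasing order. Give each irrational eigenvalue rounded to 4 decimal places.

[0, 2, 2, 3, 5]

Each diagonal entry of L is the vertex degree and each off-diagonal entry is -1 where an edge is present, 0 otherwise; in the order [1, 2, 3, 4, 5] the diagonal is [2, 2, 2, 3, 3]. Since every row of L sums to 0, the all-ones vector is in the kernel and 0 is an eigenvalue. The single zero eigenvalue shows the graph is connected. The largest eigenvalue, 5, is at most the vertex count 5. By the matrix-tree theorem the graph has (1/5) * product of the nonzero eigenvalues = 12 spanning trees.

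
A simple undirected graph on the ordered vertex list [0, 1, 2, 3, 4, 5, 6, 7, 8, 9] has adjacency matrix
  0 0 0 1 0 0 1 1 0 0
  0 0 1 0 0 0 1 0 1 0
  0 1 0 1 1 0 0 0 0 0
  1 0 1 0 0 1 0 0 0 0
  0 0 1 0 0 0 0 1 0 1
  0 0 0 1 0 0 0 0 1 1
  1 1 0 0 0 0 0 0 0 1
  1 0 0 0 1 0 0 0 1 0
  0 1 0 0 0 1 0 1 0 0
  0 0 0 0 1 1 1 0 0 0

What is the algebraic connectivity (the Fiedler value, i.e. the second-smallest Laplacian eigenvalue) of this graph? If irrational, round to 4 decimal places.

With the vertex order [0, 1, 2, 3, 4, 5, 6, 7, 8, 9], the degrees are [3, 3, 3, 3, 3, 3, 3, 3, 3, 3], giving D = diag(3, 3, 3, 3, 3, 3, 3, 3, 3, 3) and L = D - A. The sorted Laplacian eigenvalues are [0, 2, 2, 2, 2, 2, 5, 5, 5, 5]; the algebraic connectivity is the second entry, 2. By the matrix-tree theorem the graph has (1/10) * product of the nonzero eigenvalues = 2000 spanning trees. The eigenvalues sum to 30, which equals trace(L) = 2|E|.

2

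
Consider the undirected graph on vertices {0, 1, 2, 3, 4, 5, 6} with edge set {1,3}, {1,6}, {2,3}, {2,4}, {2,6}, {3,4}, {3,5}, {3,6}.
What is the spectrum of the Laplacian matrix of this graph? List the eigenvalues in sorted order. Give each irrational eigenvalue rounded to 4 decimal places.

Each diagonal entry of L is the vertex degree and each off-diagonal entry is -1 where an edge is present, 0 otherwise; in the order [0, 1, 2, 3, 4, 5, 6] the diagonal is [0, 2, 3, 5, 2, 1, 3]. Diagonalising L (or applying a numerical eigensolver to the 7x7 matrix) gives the spectrum above. The 2 zero eigenvalues correspond to the 2 connected components. There are 2 zeros in the spectrum, matching the 2 components.

[0, 0, 1, 1.5858, 3, 4.4142, 6]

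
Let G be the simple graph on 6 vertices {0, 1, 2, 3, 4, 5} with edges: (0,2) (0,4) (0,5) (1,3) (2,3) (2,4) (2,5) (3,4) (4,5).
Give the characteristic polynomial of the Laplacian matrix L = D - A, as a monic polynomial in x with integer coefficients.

Each diagonal entry of L is the vertex degree and each off-diagonal entry is -1 where an edge is present, 0 otherwise; in the order [0, 1, 2, 3, 4, 5] the diagonal is [3, 1, 4, 3, 4, 3]. L has integer entries, so p(x) = det(xI - L) has integer coefficients. Expanding the determinant yields x^6 - 18x^5 + 123x^4 - 390x^3 + 548x^2 - 240x. The constant term is 0 because L is singular (the all-ones vector lies in its kernel). The eigenvalues sum to 18, which equals trace(L) = 2|E|.

x^6 - 18x^5 + 123x^4 - 390x^3 + 548x^2 - 240x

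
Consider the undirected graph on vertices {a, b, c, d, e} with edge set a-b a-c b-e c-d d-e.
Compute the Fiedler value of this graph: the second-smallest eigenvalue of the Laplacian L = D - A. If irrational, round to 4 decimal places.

With the vertex order [a, b, c, d, e], the degrees are [2, 2, 2, 2, 2], giving D = diag(2, 2, 2, 2, 2) and L = D - A. Computing the eigenvalues of L and sorting gives [0, 1.3820, 1.3820, 3.6180, 3.6180]. The Fiedler value lambda_2 = 1.3820 is strictly positive, so the graph is connected.

1.3820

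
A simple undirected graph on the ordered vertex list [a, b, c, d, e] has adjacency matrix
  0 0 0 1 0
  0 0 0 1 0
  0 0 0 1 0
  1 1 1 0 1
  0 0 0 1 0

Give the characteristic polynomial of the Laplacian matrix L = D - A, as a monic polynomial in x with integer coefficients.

x^5 - 8x^4 + 18x^3 - 16x^2 + 5x

Reading degrees in the order [a, b, c, d, e] gives [1, 1, 1, 4, 1]; set D = diag(1, 1, 1, 4, 1) and form L = D - A. L has integer entries, so p(x) = det(xI - L) has integer coefficients. Expanding the determinant yields x^5 - 8x^4 + 18x^3 - 16x^2 + 5x. The constant term is 0 because L is singular (the all-ones vector lies in its kernel). The largest eigenvalue, 5, is at most the vertex count 5. The eigenvalues sum to 8, which equals trace(L) = 2|E|.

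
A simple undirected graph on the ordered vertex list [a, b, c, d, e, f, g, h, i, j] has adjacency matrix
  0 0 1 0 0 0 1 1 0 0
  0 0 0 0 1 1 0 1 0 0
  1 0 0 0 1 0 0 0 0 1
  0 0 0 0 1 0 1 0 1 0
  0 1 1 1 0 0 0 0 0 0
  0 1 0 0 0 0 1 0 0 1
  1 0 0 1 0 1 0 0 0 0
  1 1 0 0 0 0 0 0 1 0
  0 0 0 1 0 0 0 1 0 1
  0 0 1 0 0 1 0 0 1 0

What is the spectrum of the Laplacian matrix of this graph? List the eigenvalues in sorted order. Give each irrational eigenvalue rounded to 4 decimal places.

With the vertex order [a, b, c, d, e, f, g, h, i, j], the degrees are [3, 3, 3, 3, 3, 3, 3, 3, 3, 3], giving D = diag(3, 3, 3, 3, 3, 3, 3, 3, 3, 3) and L = D - A. Diagonalising L (or applying a numerical eigensolver to the 10x10 matrix) gives the spectrum above. The single zero eigenvalue shows the graph is connected.

[0, 2, 2, 2, 2, 2, 5, 5, 5, 5]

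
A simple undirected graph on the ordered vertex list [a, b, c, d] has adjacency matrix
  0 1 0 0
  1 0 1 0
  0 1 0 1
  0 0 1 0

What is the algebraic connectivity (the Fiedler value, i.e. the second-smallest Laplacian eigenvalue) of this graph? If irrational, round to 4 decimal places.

0.5858

With the vertex order [a, b, c, d], the degrees are [1, 2, 2, 1], giving D = diag(1, 2, 2, 1) and L = D - A. Computing the eigenvalues of L and sorting gives [0, 0.5858, 2, 3.4142]. The Fiedler value lambda_2 = 0.5858 is strictly positive, so the graph is connected. There is one zero in the spectrum, matching the 1 component. By the matrix-tree theorem the graph has (1/4) * product of the nonzero eigenvalues = 1 spanning tree.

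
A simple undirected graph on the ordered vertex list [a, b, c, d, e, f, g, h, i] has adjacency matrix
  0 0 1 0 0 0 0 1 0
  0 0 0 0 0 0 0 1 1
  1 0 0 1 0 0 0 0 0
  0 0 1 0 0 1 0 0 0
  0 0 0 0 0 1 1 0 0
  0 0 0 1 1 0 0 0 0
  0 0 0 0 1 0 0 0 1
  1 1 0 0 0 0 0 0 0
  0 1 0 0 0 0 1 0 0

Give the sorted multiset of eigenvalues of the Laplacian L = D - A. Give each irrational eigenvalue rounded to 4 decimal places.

With the vertex order [a, b, c, d, e, f, g, h, i], the degrees are [2, 2, 2, 2, 2, 2, 2, 2, 2], giving D = diag(2, 2, 2, 2, 2, 2, 2, 2, 2) and L = D - A. Since every row of L sums to 0, the all-ones vector is in the kernel and 0 is an eigenvalue. The eigenvalues sum to 18, which equals trace(L) = 2|E|.

[0, 0.4679, 0.4679, 1.6527, 1.6527, 3, 3, 3.8794, 3.8794]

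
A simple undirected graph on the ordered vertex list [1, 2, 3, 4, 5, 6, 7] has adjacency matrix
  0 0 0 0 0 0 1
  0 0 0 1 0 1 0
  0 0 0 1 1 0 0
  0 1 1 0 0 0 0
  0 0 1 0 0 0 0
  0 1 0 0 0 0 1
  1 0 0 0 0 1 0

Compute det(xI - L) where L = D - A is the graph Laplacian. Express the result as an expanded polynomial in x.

x^7 - 12x^6 + 55x^5 - 120x^4 + 126x^3 - 56x^2 + 7x

Each diagonal entry of L is the vertex degree and each off-diagonal entry is -1 where an edge is present, 0 otherwise; in the order [1, 2, 3, 4, 5, 6, 7] the diagonal is [1, 2, 2, 2, 1, 2, 2]. Computing det(xI - L) by cofactor expansion (or equivalently via sum-over-permutations) gives x^7 - 12x^6 + 55x^5 - 120x^4 + 126x^3 - 56x^2 + 7x. Since p(0) = det(-L) = 0, x divides p(x). By the matrix-tree theorem the graph has (1/7) * product of the nonzero eigenvalues = 1 spanning tree.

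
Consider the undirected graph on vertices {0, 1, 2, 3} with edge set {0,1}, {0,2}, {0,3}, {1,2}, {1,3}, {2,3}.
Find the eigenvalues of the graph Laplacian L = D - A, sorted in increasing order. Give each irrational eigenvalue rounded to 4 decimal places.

With the vertex order [0, 1, 2, 3], the degrees are [3, 3, 3, 3], giving D = diag(3, 3, 3, 3) and L = D - A. Since every row of L sums to 0, the all-ones vector is in the kernel and 0 is an eigenvalue. The single zero eigenvalue shows the graph is connected. The eigenvalues sum to 12, which equals trace(L) = 2|E|. There is one zero in the spectrum, matching the 1 component.

[0, 4, 4, 4]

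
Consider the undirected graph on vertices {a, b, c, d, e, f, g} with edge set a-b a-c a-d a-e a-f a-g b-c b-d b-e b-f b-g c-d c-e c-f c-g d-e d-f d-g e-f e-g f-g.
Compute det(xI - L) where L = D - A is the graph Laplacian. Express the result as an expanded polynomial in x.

x^7 - 42x^6 + 735x^5 - 6860x^4 + 36015x^3 - 100842x^2 + 117649x

Reading degrees in the order [a, b, c, d, e, f, g] gives [6, 6, 6, 6, 6, 6, 6]; set D = diag(6, 6, 6, 6, 6, 6, 6) and form L = D - A. L has integer entries, so p(x) = det(xI - L) has integer coefficients. Expanding the determinant yields x^7 - 42x^6 + 735x^5 - 6860x^4 + 36015x^3 - 100842x^2 + 117649x. The constant term is 0 because L is singular (the all-ones vector lies in its kernel). By the matrix-tree theorem the graph has (1/7) * product of the nonzero eigenvalues = 16807 spanning trees. There is one zero in the spectrum, matching the 1 component.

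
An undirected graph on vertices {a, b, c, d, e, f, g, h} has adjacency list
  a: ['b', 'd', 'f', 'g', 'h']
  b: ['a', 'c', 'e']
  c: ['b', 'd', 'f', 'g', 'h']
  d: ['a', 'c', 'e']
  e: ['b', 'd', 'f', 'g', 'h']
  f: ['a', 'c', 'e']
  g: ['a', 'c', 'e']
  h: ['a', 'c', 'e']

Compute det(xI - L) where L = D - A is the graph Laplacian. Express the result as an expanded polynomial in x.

x^8 - 30x^7 + 375x^6 - 2540x^5 + 10095x^4 - 23598x^3 + 30105x^2 - 16200x

Reading degrees in the order [a, b, c, d, e, f, g, h] gives [5, 3, 5, 3, 5, 3, 3, 3]; set D = diag(5, 3, 5, 3, 5, 3, 3, 3) and form L = D - A. Computing det(xI - L) by cofactor expansion (or equivalently via sum-over-permutations) gives x^8 - 30x^7 + 375x^6 - 2540x^5 + 10095x^4 - 23598x^3 + 30105x^2 - 16200x. The constant term is 0 because L is singular (the all-ones vector lies in its kernel). The eigenvalues sum to 30, which equals trace(L) = 2|E|.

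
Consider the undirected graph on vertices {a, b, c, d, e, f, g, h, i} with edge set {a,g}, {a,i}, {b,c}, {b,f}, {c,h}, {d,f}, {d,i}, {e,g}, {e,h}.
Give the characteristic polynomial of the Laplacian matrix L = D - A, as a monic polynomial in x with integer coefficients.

Reading degrees in the order [a, b, c, d, e, f, g, h, i] gives [2, 2, 2, 2, 2, 2, 2, 2, 2]; set D = diag(2, 2, 2, 2, 2, 2, 2, 2, 2) and form L = D - A. Computing det(xI - L) by cofactor expansion (or equivalently via sum-over-permutations) gives x^9 - 18x^8 + 135x^7 - 546x^6 + 1287x^5 - 1782x^4 + 1386x^3 - 540x^2 + 81x. The coefficient of x^8 equals -trace(L) = -18, matching the sum of degrees.

x^9 - 18x^8 + 135x^7 - 546x^6 + 1287x^5 - 1782x^4 + 1386x^3 - 540x^2 + 81x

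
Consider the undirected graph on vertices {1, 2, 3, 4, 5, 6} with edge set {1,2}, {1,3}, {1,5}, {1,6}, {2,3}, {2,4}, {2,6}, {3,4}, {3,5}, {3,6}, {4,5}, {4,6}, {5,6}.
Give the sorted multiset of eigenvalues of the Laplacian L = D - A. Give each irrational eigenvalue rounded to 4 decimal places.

With the vertex order [1, 2, 3, 4, 5, 6], the degrees are [4, 4, 5, 4, 4, 5], giving D = diag(4, 4, 5, 4, 4, 5) and L = D - A. Diagonalising L (or applying a numerical eigensolver to the 6x6 matrix) gives the spectrum above. The single zero eigenvalue shows the graph is connected. The largest eigenvalue, 6, is at most the vertex count 6.

[0, 4, 4, 6, 6, 6]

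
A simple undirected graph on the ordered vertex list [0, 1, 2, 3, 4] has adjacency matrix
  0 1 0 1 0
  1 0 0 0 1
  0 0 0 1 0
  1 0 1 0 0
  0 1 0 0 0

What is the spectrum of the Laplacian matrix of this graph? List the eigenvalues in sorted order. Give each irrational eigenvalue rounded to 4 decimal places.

Reading degrees in the order [0, 1, 2, 3, 4] gives [2, 2, 1, 2, 1]; set D = diag(2, 2, 1, 2, 1) and form L = D - A. The multiplicity of 0 as a Laplacian eigenvalue equals the number of connected components. The single zero eigenvalue shows the graph is connected. The largest eigenvalue, 3.6180, is at most the vertex count 5.

[0, 0.3820, 1.3820, 2.6180, 3.6180]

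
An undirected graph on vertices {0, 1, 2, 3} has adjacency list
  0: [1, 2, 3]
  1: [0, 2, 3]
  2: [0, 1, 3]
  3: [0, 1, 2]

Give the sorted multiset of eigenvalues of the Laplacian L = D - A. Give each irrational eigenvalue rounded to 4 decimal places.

[0, 4, 4, 4]

With the vertex order [0, 1, 2, 3], the degrees are [3, 3, 3, 3], giving D = diag(3, 3, 3, 3) and L = D - A. Since every row of L sums to 0, the all-ones vector is in the kernel and 0 is an eigenvalue. There is one zero in the spectrum, matching the 1 component. The largest eigenvalue, 4, is at most the vertex count 4.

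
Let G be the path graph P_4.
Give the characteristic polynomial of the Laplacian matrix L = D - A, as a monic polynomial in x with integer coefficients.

The graph has 4 vertices and degree multiset [2, 2, 1, 1]; D is the diagonal matrix of degrees and L = D - A. Computing det(xI - L) by cofactor expansion (or equivalently via sum-over-permutations) gives x^4 - 6x^3 + 10x^2 - 4x. Since p(0) = det(-L) = 0, x divides p(x). The largest eigenvalue, 3.4142, is at most the vertex count 4. The eigenvalues sum to 6, which equals trace(L) = 2|E|.

x^4 - 6x^3 + 10x^2 - 4x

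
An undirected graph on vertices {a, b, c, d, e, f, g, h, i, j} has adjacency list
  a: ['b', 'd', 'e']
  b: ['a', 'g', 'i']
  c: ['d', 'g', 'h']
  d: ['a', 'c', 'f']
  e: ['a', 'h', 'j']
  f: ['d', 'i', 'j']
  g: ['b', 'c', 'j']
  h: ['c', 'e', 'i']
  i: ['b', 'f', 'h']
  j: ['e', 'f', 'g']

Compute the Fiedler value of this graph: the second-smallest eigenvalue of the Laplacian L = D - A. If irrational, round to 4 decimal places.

Reading degrees in the order [a, b, c, d, e, f, g, h, i, j] gives [3, 3, 3, 3, 3, 3, 3, 3, 3, 3]; set D = diag(3, 3, 3, 3, 3, 3, 3, 3, 3, 3) and form L = D - A. The smallest Laplacian eigenvalue is always 0. The next one, lambda_2 = 2, measures how hard the graph is to disconnect: larger values mean better connectivity. The largest eigenvalue, 5, is at most the vertex count 10.

2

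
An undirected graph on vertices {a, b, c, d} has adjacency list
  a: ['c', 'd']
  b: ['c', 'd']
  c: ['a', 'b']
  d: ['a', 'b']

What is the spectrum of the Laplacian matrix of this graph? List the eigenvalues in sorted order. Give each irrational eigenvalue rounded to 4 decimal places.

[0, 2, 2, 4]

Reading degrees in the order [a, b, c, d] gives [2, 2, 2, 2]; set D = diag(2, 2, 2, 2) and form L = D - A. L is symmetric positive semidefinite, so every eigenvalue is real and nonnegative. The single zero eigenvalue shows the graph is connected. By the matrix-tree theorem the graph has (1/4) * product of the nonzero eigenvalues = 4 spanning trees. The eigenvalues sum to 8, which equals trace(L) = 2|E|.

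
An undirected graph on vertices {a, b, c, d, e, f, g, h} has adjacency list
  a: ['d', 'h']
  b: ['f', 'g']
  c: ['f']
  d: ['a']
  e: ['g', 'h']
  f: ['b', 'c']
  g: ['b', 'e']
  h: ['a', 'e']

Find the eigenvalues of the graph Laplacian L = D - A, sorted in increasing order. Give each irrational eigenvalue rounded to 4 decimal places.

With the vertex order [a, b, c, d, e, f, g, h], the degrees are [2, 2, 1, 1, 2, 2, 2, 2], giving D = diag(2, 2, 1, 1, 2, 2, 2, 2) and L = D - A. Diagonalising L (or applying a numerical eigensolver to the 8x8 matrix) gives the spectrum above. The largest eigenvalue, 3.8478, is at most the vertex count 8.

[0, 0.1522, 0.5858, 1.2346, 2, 2.7654, 3.4142, 3.8478]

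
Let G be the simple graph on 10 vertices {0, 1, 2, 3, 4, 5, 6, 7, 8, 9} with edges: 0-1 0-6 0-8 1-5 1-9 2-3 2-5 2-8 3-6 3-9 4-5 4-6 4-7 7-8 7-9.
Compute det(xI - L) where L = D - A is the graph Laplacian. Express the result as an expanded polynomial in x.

With the vertex order [0, 1, 2, 3, 4, 5, 6, 7, 8, 9], the degrees are [3, 3, 3, 3, 3, 3, 3, 3, 3, 3], giving D = diag(3, 3, 3, 3, 3, 3, 3, 3, 3, 3) and L = D - A. The eigenvalues of L are [0, 2, 2, 2, 2, 2, 5, 5, 5, 5]; the characteristic polynomial is the product of (x - lambda_i), which multiplies out to x^10 - 30x^9 + 390x^8 - 2880x^7 + 13305x^6 - 39882x^5 + 77640x^4 - 94800x^3 + 66000x^2 - 20000x. Since p(0) = det(-L) = 0, x divides p(x). By the matrix-tree theorem the graph has (1/10) * product of the nonzero eigenvalues = 2000 spanning trees.

x^10 - 30x^9 + 390x^8 - 2880x^7 + 13305x^6 - 39882x^5 + 77640x^4 - 94800x^3 + 66000x^2 - 20000x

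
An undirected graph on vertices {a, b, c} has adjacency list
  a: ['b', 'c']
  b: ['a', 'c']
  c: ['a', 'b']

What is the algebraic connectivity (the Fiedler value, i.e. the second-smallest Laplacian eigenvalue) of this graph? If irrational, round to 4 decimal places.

Each diagonal entry of L is the vertex degree and each off-diagonal entry is -1 where an edge is present, 0 otherwise; in the order [a, b, c] the diagonal is [2, 2, 2]. The smallest Laplacian eigenvalue is always 0. The next one, lambda_2 = 3, measures how hard the graph is to disconnect: larger values mean better connectivity. The largest eigenvalue, 3, is at most the vertex count 3.

3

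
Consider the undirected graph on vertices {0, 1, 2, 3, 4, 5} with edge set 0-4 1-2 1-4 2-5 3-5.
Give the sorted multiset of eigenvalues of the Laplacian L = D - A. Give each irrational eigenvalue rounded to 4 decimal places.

Each diagonal entry of L is the vertex degree and each off-diagonal entry is -1 where an edge is present, 0 otherwise; in the order [0, 1, 2, 3, 4, 5] the diagonal is [1, 2, 2, 1, 2, 2]. L is symmetric positive semidefinite, so every eigenvalue is real and nonnegative. There is one zero in the spectrum, matching the 1 component.

[0, 0.2679, 1, 2, 3, 3.7321]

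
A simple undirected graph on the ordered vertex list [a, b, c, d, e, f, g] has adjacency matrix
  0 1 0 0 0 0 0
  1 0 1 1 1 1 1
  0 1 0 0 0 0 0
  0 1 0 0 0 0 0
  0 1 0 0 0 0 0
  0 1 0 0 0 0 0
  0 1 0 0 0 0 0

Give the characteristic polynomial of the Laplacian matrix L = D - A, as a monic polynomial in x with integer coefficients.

Each diagonal entry of L is the vertex degree and each off-diagonal entry is -1 where an edge is present, 0 otherwise; in the order [a, b, c, d, e, f, g] the diagonal is [1, 6, 1, 1, 1, 1, 1]. The eigenvalues of L are [0, 1, 1, 1, 1, 1, 7]; the characteristic polynomial is the product of (x - lambda_i), which multiplies out to x^7 - 12x^6 + 45x^5 - 80x^4 + 75x^3 - 36x^2 + 7x. The coefficient of x^6 equals -trace(L) = -12, matching the sum of degrees. By the matrix-tree theorem the graph has (1/7) * product of the nonzero eigenvalues = 1 spanning tree.

x^7 - 12x^6 + 45x^5 - 80x^4 + 75x^3 - 36x^2 + 7x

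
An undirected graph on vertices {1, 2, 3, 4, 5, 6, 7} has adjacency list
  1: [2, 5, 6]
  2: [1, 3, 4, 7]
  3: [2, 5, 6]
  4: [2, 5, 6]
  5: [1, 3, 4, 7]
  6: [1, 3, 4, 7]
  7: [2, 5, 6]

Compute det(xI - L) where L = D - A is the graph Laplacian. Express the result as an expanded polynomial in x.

Each diagonal entry of L is the vertex degree and each off-diagonal entry is -1 where an edge is present, 0 otherwise; in the order [1, 2, 3, 4, 5, 6, 7] the diagonal is [3, 4, 3, 3, 4, 4, 3]. L has integer entries, so p(x) = det(xI - L) has integer coefficients. Expanding the determinant yields x^7 - 24x^6 + 234x^5 - 1192x^4 + 3357x^3 - 4968x^2 + 3024x. Since p(0) = det(-L) = 0, x divides p(x). By the matrix-tree theorem the graph has (1/7) * product of the nonzero eigenvalues = 432 spanning trees. The largest eigenvalue, 7, is at most the vertex count 7.

x^7 - 24x^6 + 234x^5 - 1192x^4 + 3357x^3 - 4968x^2 + 3024x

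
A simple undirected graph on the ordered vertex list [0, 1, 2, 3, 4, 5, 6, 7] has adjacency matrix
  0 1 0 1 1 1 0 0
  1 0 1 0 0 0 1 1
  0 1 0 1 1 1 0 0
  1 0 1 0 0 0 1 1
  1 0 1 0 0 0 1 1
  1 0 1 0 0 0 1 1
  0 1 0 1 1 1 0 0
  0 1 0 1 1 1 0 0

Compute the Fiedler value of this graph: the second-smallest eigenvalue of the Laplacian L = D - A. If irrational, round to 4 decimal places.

Reading degrees in the order [0, 1, 2, 3, 4, 5, 6, 7] gives [4, 4, 4, 4, 4, 4, 4, 4]; set D = diag(4, 4, 4, 4, 4, 4, 4, 4) and form L = D - A. The smallest Laplacian eigenvalue is always 0. The next one, lambda_2 = 4, measures how hard the graph is to disconnect: larger values mean better connectivity. The largest eigenvalue, 8, is at most the vertex count 8. By the matrix-tree theorem the graph has (1/8) * product of the nonzero eigenvalues = 4096 spanning trees.

4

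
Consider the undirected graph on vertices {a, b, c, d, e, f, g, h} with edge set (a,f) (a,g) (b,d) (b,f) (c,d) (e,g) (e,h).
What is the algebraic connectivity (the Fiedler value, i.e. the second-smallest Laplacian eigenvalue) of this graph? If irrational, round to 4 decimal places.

With the vertex order [a, b, c, d, e, f, g, h], the degrees are [2, 2, 1, 2, 2, 2, 2, 1], giving D = diag(2, 2, 1, 2, 2, 2, 2, 1) and L = D - A. Computing the eigenvalues of L and sorting gives [0, 0.1522, 0.5858, 1.2346, 2, 2.7654, 3.4142, 3.8478]. The Fiedler value lambda_2 = 0.1522 is strictly positive, so the graph is connected.

0.1522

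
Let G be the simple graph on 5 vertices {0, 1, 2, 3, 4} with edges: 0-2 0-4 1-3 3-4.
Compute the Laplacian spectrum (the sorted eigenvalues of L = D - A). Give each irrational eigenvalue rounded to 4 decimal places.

Each diagonal entry of L is the vertex degree and each off-diagonal entry is -1 where an edge is present, 0 otherwise; in the order [0, 1, 2, 3, 4] the diagonal is [2, 1, 1, 2, 2]. Since every row of L sums to 0, the all-ones vector is in the kernel and 0 is an eigenvalue. The single zero eigenvalue shows the graph is connected. There is one zero in the spectrum, matching the 1 component. By the matrix-tree theorem the graph has (1/5) * product of the nonzero eigenvalues = 1 spanning tree.

[0, 0.3820, 1.3820, 2.6180, 3.6180]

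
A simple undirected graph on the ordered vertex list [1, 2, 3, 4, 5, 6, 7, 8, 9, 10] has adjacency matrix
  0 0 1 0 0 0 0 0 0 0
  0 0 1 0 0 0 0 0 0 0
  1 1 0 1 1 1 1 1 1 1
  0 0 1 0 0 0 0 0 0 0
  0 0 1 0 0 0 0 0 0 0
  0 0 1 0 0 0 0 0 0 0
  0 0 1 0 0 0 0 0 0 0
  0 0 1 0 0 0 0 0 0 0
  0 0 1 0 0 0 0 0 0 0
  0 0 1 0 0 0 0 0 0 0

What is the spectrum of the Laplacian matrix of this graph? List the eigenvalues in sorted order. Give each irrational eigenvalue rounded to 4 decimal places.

Each diagonal entry of L is the vertex degree and each off-diagonal entry is -1 where an edge is present, 0 otherwise; in the order [1, 2, 3, 4, 5, 6, 7, 8, 9, 10] the diagonal is [1, 1, 9, 1, 1, 1, 1, 1, 1, 1]. The multiplicity of 0 as a Laplacian eigenvalue equals the number of connected components. The single zero eigenvalue shows the graph is connected. The eigenvalues sum to 18, which equals trace(L) = 2|E|.

[0, 1, 1, 1, 1, 1, 1, 1, 1, 10]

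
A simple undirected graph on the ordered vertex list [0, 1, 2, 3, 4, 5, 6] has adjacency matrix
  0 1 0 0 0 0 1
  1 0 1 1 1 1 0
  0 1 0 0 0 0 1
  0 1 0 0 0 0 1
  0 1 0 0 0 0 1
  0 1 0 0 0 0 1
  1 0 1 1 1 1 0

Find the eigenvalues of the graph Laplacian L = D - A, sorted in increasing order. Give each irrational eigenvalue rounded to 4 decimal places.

Reading degrees in the order [0, 1, 2, 3, 4, 5, 6] gives [2, 5, 2, 2, 2, 2, 5]; set D = diag(2, 5, 2, 2, 2, 2, 5) and form L = D - A. Since every row of L sums to 0, the all-ones vector is in the kernel and 0 is an eigenvalue.

[0, 2, 2, 2, 2, 5, 7]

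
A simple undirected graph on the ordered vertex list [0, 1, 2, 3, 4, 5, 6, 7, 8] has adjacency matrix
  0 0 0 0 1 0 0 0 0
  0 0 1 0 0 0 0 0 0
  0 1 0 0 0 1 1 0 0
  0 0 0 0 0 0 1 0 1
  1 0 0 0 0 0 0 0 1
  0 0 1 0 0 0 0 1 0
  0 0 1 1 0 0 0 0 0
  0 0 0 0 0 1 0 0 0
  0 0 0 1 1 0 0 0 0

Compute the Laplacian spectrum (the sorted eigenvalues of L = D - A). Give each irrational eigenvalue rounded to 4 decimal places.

Each diagonal entry of L is the vertex degree and each off-diagonal entry is -1 where an edge is present, 0 otherwise; in the order [0, 1, 2, 3, 4, 5, 6, 7, 8] the diagonal is [1, 1, 3, 2, 2, 2, 2, 1, 2]. L is symmetric positive semidefinite, so every eigenvalue is real and nonnegative. The largest eigenvalue, 4.3455, is at most the vertex count 9.

[0, 0.1404, 0.5362, 0.7754, 1.5803, 2.2449, 2.7784, 3.5988, 4.3455]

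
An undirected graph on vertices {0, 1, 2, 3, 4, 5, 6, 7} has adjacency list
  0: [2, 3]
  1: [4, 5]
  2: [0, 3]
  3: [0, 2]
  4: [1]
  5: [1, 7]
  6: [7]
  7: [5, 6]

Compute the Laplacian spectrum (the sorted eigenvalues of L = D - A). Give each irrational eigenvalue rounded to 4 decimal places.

Reading degrees in the order [0, 1, 2, 3, 4, 5, 6, 7] gives [2, 2, 2, 2, 1, 2, 1, 2]; set D = diag(2, 2, 2, 2, 1, 2, 1, 2) and form L = D - A. Since every row of L sums to 0, the all-ones vector is in the kernel and 0 is an eigenvalue. The 2 zero eigenvalues correspond to the 2 connected components. The eigenvalues sum to 14, which equals trace(L) = 2|E|. There are 2 zeros in the spectrum, matching the 2 components.

[0, 0, 0.3820, 1.3820, 2.6180, 3, 3, 3.6180]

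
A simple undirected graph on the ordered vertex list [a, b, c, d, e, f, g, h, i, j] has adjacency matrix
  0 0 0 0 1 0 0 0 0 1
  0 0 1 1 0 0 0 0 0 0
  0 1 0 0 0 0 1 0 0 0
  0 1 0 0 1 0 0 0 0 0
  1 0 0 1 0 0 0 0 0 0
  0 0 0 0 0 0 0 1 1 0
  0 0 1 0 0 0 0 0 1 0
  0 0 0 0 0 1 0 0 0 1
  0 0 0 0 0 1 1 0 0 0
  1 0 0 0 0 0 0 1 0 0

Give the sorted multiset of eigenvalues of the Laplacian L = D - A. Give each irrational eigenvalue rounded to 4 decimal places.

[0, 0.3820, 0.3820, 1.3820, 1.3820, 2.6180, 2.6180, 3.6180, 3.6180, 4]

Each diagonal entry of L is the vertex degree and each off-diagonal entry is -1 where an edge is present, 0 otherwise; in the order [a, b, c, d, e, f, g, h, i, j] the diagonal is [2, 2, 2, 2, 2, 2, 2, 2, 2, 2]. The multiplicity of 0 as a Laplacian eigenvalue equals the number of connected components.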